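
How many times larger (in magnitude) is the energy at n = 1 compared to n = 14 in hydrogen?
196.000

Using E_n = -13.6057 Z² / n² eV with Z = 1:

E_1 = -13.6057 / 1² = -13.6057 / 1 = -13.605700000 eV
E_14 = -13.6057 / 14² = -13.6057 / 196 = -0.069416837 eV

The ratio is:
E_1/E_14 = (-13.605700000) / (-0.069416837)
E_1/E_14 = (-13.6057/1) / (-13.6057/196)
E_1/E_14 = 196/1
E_1/E_14 = 196.000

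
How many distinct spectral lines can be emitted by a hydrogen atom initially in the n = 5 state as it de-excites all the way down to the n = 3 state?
3

The electron can occupy levels n = 3, 4, ..., 5 during de-excitation — that is m = 5 - 3 + 1 = 3 distinct levels.

The number of distinct spectral lines equals the number of ways to choose 2 of these m levels (each pair gives one possible emission transition):

Number of lines = m(m-1)/2 = 3×2/2 = 3

These correspond to all possible transitions between the 3 levels:
5 → 4, 5 → 3, 4 → 3

Each transition produces a photon with a unique energy (and thus wavelength). This count does not depend on Z.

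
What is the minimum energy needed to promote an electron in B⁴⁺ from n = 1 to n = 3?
302.35 eV

The energy levels of a hydrogen-like atom are E_n = -13.6057 Z² eV / n².

Energy at n = 1: E_1 = -13.6057 × 5² / 1² = -340.14250 eV
Energy at n = 3: E_3 = -13.6057 × 5² / 3² = -37.79361 eV

The excitation energy is the difference:
ΔE = E_3 - E_1
ΔE = -37.79361 - (-340.14250)
ΔE = 302.35 eV

Since this is positive, energy must be absorbed (photon absorption).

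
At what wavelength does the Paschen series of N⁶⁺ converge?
16.737523 nm

The series limit corresponds to the transition from n = ∞ to n = 3.
This is the highest energy (shortest wavelength) transition in the Paschen series.

E_∞ = 0 eV
E_3 = -13.6057 × 7² / 3² = -74.07547778 eV

Energy at series limit:
ΔE = E_∞ - E_3 = 0 - (-74.07547778) = 74.07547778 eV
λ = hc/E = 1239.84 eV·nm / 74.07547778 eV = 16.737523 nm

This energy equals the ionization energy from the n = 3 state of N⁶⁺.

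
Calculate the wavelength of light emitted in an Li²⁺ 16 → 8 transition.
864.014 nm

First, find the transition energy using E_n = -13.6057 Z² / n² eV:
E_16 = -13.6057 × 3² / 16² = -0.4783254 eV
E_8 = -13.6057 × 3² / 8² = -1.9133016 eV

Photon energy: |ΔE| = |E_8 - E_16| = 1.4349762 eV

Convert to wavelength using E = hc/λ with hc = 1239.84 eV·nm:
λ = hc/E = 1239.84 eV·nm / 1.4349762 eV
λ = 864.014 nm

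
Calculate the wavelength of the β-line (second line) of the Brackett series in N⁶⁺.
53.560073 nm

The lines of a series are numbered from the longest wavelength (smallest ΔE) outward; the second line is the transition from n = n_f + 2 to n_f.
The Brackett series has all transitions ending at n_f = 4.

For N⁶⁺ (Z = 7), the second line (β-line) is the jump from n = 6 to n = 4:
E_6 = -13.6057 × 7² / 6² = -18.51886944 eV
E_4 = -13.6057 × 7² / 4² = -41.66745625 eV
ΔE = E_6 - E_4 = 23.14858681 eV

λ = hc/E = 1239.84 eV·nm / 23.14858681 eV
λ = 53.560073 nm

This is the β-line of the Brackett series in N⁶⁺.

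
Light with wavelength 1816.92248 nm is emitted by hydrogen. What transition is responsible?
n = 9 → n = 4

First, find the photon energy from the wavelength (hc = 1239.84 eV·nm):
E = hc/λ = 1239.84 eV·nm / 1816.92248 nm = 0.68238464 eV

The energy levels of hydrogen satisfy E_n = -13.6057 / n² eV, so an emission n_i → n_f releases
ΔE = 13.6057 × (1/n_f² − 1/n_i²) eV.

Setting ΔE equal to the photon energy:
1/n_f² − 1/n_i² = 0.68238464 / 13.6057 = 0.050154321

Since 1/n_i² must be positive, we need 1/n_f² > 0.050154321, i.e. n_f ≤ 4. For each allowed n_f, solve n_i = (1/n_f² − 0.050154321)^(−1/2) and check whether it is a whole number:
  n_f = 1: 1/n_i² = 1.000000000 − 0.050154321 = 0.949845679 → n_i = 1.026  (not an integer) ✗
  n_f = 2: 1/n_i² = 0.250000000 − 0.050154321 = 0.199845679 → n_i = 2.237  (not an integer) ✗
  n_f = 3: 1/n_i² = 0.111111111 − 0.050154321 = 0.060956790 → n_i = 4.050  (not an integer) ✗
  n_f = 4: 1/n_i² = 0.062500000 − 0.050154321 = 0.012345679 → n_i = 9.000  → integer, n_i = 9 ✓

Only n_f = 4 gives an integer upper level, n_i = 9.

The transition is from n = 9 to n = 4 (emission).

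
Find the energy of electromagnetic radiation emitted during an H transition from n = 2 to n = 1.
10.204275 eV

The energy levels are E_n = -13.6057 eV / n².

Energy at n = 2: E_2 = -13.6057 / 2² = -3.401425000 eV
Energy at n = 1: E_1 = -13.6057 / 1² = -13.605700000 eV

For emission (electron falling to lower state), the photon energy is:
E_photon = E_2 - E_1 = |-3.401425000 - (-13.605700000)|
E_photon = 10.204275 eV

This energy is carried away by the emitted photon.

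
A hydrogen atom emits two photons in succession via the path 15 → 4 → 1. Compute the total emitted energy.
13.55 eV

The energy levels of hydrogen are E_n = -13.6057 / n² eV.

First transition (15 → 4):
ΔE₁ = |E_4 - E_15|
ΔE₁ = |-0.85035625 - (-0.06046978)| = 0.78989 eV

Second transition (4 → 1):
ΔE₂ = |E_1 - E_4|
ΔE₂ = |-13.60570000 - (-0.85035625)| = 12.75534 eV

Total energy released:
E_total = ΔE₁ + ΔE₂ = 0.78989 + 12.75534 = 13.55 eV

Note: This equals the direct transition 15 → 1: 13.55 eV ✓
Energy is conserved regardless of the path taken.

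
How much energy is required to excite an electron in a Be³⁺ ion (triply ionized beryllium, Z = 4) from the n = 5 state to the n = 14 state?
7.597 eV

The energy levels of a hydrogen-like atom are E_n = -13.6057 Z² eV / n².

Energy at n = 5: E_5 = -13.6057 × 4² / 5² = -8.707648 eV
Energy at n = 14: E_14 = -13.6057 × 4² / 14² = -1.110669 eV

The excitation energy is the difference:
ΔE = E_14 - E_5
ΔE = -1.110669 - (-8.707648)
ΔE = 7.597 eV

Since this is positive, energy must be absorbed (photon absorption).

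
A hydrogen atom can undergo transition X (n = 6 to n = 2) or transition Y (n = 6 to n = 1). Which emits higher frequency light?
6 → 1

Calculate the energy for each transition:

Transition 6 → 2:
ΔE₁ = |E_2 - E_6| = |-13.6057/2² - (-13.6057/6²)|
ΔE₁ = |-3.4014250000 - (-0.3779361111)| = 3.0234889 eV

Transition 6 → 1:
ΔE₂ = |E_1 - E_6| = |-13.6057/1² - (-13.6057/6²)|
ΔE₂ = |-13.6057000000 - (-0.3779361111)| = 13.2277639 eV

Since 13.2277639 eV > 3.0234889 eV, the transition 6 → 1 emits the more energetic photon.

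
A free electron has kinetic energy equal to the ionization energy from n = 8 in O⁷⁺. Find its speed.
2.188e+06 m/s (or 0.730% of c)

The binding energy at n = 8 for O⁷⁺ is:
E_8 = -13.6057 × 8²/8² = -13.60570 eV
|E_8| = 13.60570 eV

Convert to Joules:
KE = 13.60570 eV × (1.602177 × 10⁻¹⁹ J/eV) = 2.17987e-18 J

Using KE = ½mv²:
v = √(2·KE/m_e)
v = √(2 × 2.17987e-18 J / 9.10938 × 10⁻³¹ kg)
v = 2.188e+06 m/s

This is approximately 0.730% the speed of light.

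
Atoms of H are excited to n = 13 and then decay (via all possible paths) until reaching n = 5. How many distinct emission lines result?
36

The electron can occupy levels n = 5, 6, ..., 13 during de-excitation — that is m = 13 - 5 + 1 = 9 distinct levels.

The number of distinct spectral lines equals the number of ways to choose 2 of these m levels (each pair gives one possible emission transition):

Number of lines = m(m-1)/2 = 9×8/2 = 36

These correspond to all possible transitions between the 9 levels:
13 → 12, 13 → 11, 13 → 10, 13 → 9, 13 → 8, 13 → 7, 13 → 6, 13 → 5...

Each transition produces a photon with a unique energy (and thus wavelength). This count does not depend on Z.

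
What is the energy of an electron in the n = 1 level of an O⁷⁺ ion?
-870.76480 eV

For hydrogen-like ions, the energy levels scale with Z²:
E_n = -13.6057 Z² / n² eV

For O⁷⁺ (Z = 8) at n = 1:
E_1 = -13.6057 × 8² / 1²
E_1 = -13.6057 × 64 / 1
E_1 = -870.7648 / 1
E_1 = -870.76480 eV

The energy is 64 times more negative than hydrogen at the same n due to the stronger nuclear charge.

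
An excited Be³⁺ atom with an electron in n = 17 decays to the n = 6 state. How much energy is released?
5.293721 eV

The energy levels are E_n = -13.6057 Z² eV / n².

Energy at n = 17: E_17 = -13.6057 × 4² / 17² = -0.753256747 eV
Energy at n = 6: E_6 = -13.6057 × 4² / 6² = -6.046977778 eV

For emission (electron falling to lower state), the photon energy is:
E_photon = E_17 - E_6 = |-0.753256747 - (-6.046977778)|
E_photon = 5.293721 eV

This energy is carried away by the emitted photon.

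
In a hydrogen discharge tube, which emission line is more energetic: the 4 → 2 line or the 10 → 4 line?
4 → 2

Calculate the energy for each transition:

Transition 4 → 2:
ΔE₁ = |E_2 - E_4| = |-13.6057/2² - (-13.6057/4²)|
ΔE₁ = |-3.40142500000 - (-0.85035625000)| = 2.55106875 eV

Transition 10 → 4:
ΔE₂ = |E_4 - E_10| = |-13.6057/4² - (-13.6057/10²)|
ΔE₂ = |-0.85035625000 - (-0.13605700000)| = 0.71429925 eV

Since 2.55106875 eV > 0.71429925 eV, the transition 4 → 2 emits the more energetic photon.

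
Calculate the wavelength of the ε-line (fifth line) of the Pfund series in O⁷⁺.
47.462 nm

The lines of a series are numbered from the longest wavelength (smallest ΔE) outward; the fifth line is the transition from n = n_f + 5 to n_f.
The Pfund series has all transitions ending at n_f = 5.

For O⁷⁺ (Z = 8), the fifth line (ε-line) is the jump from n = 10 to n = 5:
E_10 = -13.6057 × 8² / 10² = -8.70765 eV
E_5 = -13.6057 × 8² / 5² = -34.83059 eV
ΔE = E_10 - E_5 = 26.12294 eV

λ = hc/E = 1239.84 eV·nm / 26.12294 eV
λ = 47.462 nm

This is the ε-line of the Pfund series in O⁷⁺.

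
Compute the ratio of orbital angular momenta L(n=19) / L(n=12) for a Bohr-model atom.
1.583

In the Bohr model, L_n = nℏ, so the ratio is purely the ratio of quantum numbers:

L_19/L_12 = 19ℏ / 12ℏ = 19/12 = 1.583

The angular momentum scales linearly with n.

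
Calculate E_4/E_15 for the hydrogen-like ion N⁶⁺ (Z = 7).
14.06250

Using E_n = -13.6057 Z² / n² eV with Z = 7:

E_4 = -13.6057 × 7² / 4² = -666.6793 / 16 = -41.66745625000 eV
E_15 = -13.6057 × 7² / 15² = -666.6793 / 225 = -2.96301911111 eV

The ratio is:
E_4/E_15 = (-41.66745625000) / (-2.96301911111)
E_4/E_15 = (-666.6793/16) / (-666.6793/225)
E_4/E_15 = 225/16
E_4/E_15 = 14.06250
(Note: the Z² factors cancel in the ratio.)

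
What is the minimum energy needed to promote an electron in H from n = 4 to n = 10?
0.714299 eV

The energy levels of a hydrogen-like atom are E_n = -13.6057 eV / n².

Energy at n = 4: E_4 = -13.6057 / 4² = -0.850356250 eV
Energy at n = 10: E_10 = -13.6057 / 10² = -0.136057000 eV

The excitation energy is the difference:
ΔE = E_10 - E_4
ΔE = -0.136057000 - (-0.850356250)
ΔE = 0.714299 eV

Since this is positive, energy must be absorbed (photon absorption).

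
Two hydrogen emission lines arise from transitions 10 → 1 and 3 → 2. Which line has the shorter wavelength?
10 → 1

Calculate the energy for each transition:

Transition 10 → 1:
ΔE₁ = |E_1 - E_10| = |-13.6057/1² - (-13.6057/10²)|
ΔE₁ = |-13.605700000 - (-0.136057000)| = 13.469643 eV

Transition 3 → 2:
ΔE₂ = |E_2 - E_3| = |-13.6057/2² - (-13.6057/3²)|
ΔE₂ = |-3.401425000 - (-1.511744444)| = 1.889681 eV

Since 13.469643 eV > 1.889681 eV, the transition 10 → 1 emits the more energetic photon.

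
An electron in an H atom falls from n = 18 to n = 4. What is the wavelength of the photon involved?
1533.7657 nm

First, find the transition energy using E_n = -13.6057 / n² eV:
E_18 = -13.6057 / 18² = -0.0419929012 eV
E_4 = -13.6057 / 4² = -0.8503562500 eV

Photon energy: |ΔE| = |E_4 - E_18| = 0.8083633488 eV

Convert to wavelength using E = hc/λ with hc = 1239.84 eV·nm:
λ = hc/E = 1239.84 eV·nm / 0.8083633488 eV
λ = 1533.7657 nm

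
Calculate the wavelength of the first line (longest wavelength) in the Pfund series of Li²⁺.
828.42285 nm

The longest wavelength corresponds to the smallest energy transition in the series.
The Pfund series has all transitions ending at n_f = 5.

For Li²⁺ (Z = 3), the first line (α-line) is the jump from n = 6 to n = 5:
E_6 = -13.6057 × 3² / 6² = -3.401425000 eV
E_5 = -13.6057 × 3² / 5² = -4.898052000 eV
ΔE = E_6 - E_5 = 1.496627000 eV

λ = hc/E = 1239.84 eV·nm / 1.496627000 eV
λ = 828.42285 nm

This is the α-line of the Pfund series in Li²⁺.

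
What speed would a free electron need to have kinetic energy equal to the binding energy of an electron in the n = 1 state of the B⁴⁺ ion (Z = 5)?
1.0938e+07 m/s (or 3.64868% of c)

The binding energy at n = 1 for B⁴⁺ is:
E_1 = -13.6057 × 5²/1² = -340.1425000 eV
|E_1| = 340.1425000 eV

Convert to Joules:
KE = 340.1425000 eV × (1.602177 × 10⁻¹⁹ J/eV) = 5.449685e-17 J

Using KE = ½mv²:
v = √(2·KE/m_e)
v = √(2 × 5.449685e-17 J / 9.10938 × 10⁻³¹ kg)
v = 1.0938e+07 m/s

This is approximately 3.64868% the speed of light.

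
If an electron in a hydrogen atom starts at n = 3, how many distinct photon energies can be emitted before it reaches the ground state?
3

The electron can occupy levels n = 1, 2, ..., 3 during de-excitation — that is m = 3 - 1 + 1 = 3 distinct levels.

The number of distinct spectral lines equals the number of ways to choose 2 of these m levels (each pair gives one possible emission transition):

Number of lines = m(m-1)/2 = 3×2/2 = 3

These correspond to all possible transitions between the 3 levels:
3 → 2, 3 → 1, 2 → 1

Each transition produces a photon with a unique energy (and thus wavelength). This count does not depend on Z.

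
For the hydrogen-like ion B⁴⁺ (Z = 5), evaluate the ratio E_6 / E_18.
9.000000

Using E_n = -13.6057 Z² / n² eV with Z = 5:

E_6 = -13.6057 × 5² / 6² = -340.1425 / 36 = -9.448402777778 eV
E_18 = -13.6057 × 5² / 18² = -340.1425 / 324 = -1.049822530864 eV

The ratio is:
E_6/E_18 = (-9.448402777778) / (-1.049822530864)
E_6/E_18 = (-340.1425/36) / (-340.1425/324)
E_6/E_18 = 324/36
E_6/E_18 = 9.000000
(Note: the Z² factors cancel in the ratio.)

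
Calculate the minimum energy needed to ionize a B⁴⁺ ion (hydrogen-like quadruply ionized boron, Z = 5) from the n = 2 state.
85.036 eV

The ionization energy is the energy needed to remove the electron completely (n → ∞).

For a hydrogen-like ion with Z = 5, E_n = -13.6057 Z² / n² eV.

At n = 2: E_2 = -13.6057 × 5² / 2² = -85.035625 eV
At n = ∞: E_∞ = 0 eV

Ionization energy = E_∞ - E_2 = 0 - (-85.035625) = 85.035625 eV
Ionization energy ≈ 85.036 eV

This is also called the binding energy of the electron in state n = 2.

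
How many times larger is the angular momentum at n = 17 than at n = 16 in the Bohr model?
1.062500

In the Bohr model, L_n = nℏ, so the ratio is purely the ratio of quantum numbers:

L_17/L_16 = 17ℏ / 16ℏ = 17/16 = 1.062500

The angular momentum scales linearly with n.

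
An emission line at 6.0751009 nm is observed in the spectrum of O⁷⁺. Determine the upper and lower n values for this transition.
n = 8 → n = 2

First, find the photon energy from the wavelength (hc = 1239.84 eV·nm):
E = hc/λ = 1239.84 eV·nm / 6.0751009 nm = 204.08550 eV

The energy levels of O⁷⁺ satisfy E_n = -13.6057 × 8² / n² eV, so an emission n_i → n_f releases
ΔE = 13.6057 × 8² × (1/n_f² − 1/n_i²) eV.

Setting ΔE equal to the photon energy:
1/n_f² − 1/n_i² = 204.08550 / (13.6057 × 8²) = 0.23437500

Since 1/n_i² must be positive, we need 1/n_f² > 0.23437500, i.e. n_f ≤ 2. For each allowed n_f, solve n_i = (1/n_f² − 0.23437500)^(−1/2) and check whether it is a whole number:
  n_f = 1: 1/n_i² = 1.00000000 − 0.23437500 = 0.76562500 → n_i = 1.143  (not an integer) ✗
  n_f = 2: 1/n_i² = 0.25000000 − 0.23437500 = 0.01562500 → n_i = 8.000  → integer, n_i = 8 ✓

Only n_f = 2 gives an integer upper level, n_i = 8.

The transition is from n = 8 to n = 2 (emission).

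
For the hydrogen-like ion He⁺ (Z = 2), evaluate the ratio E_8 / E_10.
1.5625

Using E_n = -13.6057 Z² / n² eV with Z = 2:

E_8 = -13.6057 × 2² / 8² = -54.4228 / 64 = -0.85035625 eV
E_10 = -13.6057 × 2² / 10² = -54.4228 / 100 = -0.54422800 eV

The ratio is:
E_8/E_10 = (-0.85035625) / (-0.54422800)
E_8/E_10 = (-54.4228/64) / (-54.4228/100)
E_8/E_10 = 100/64
E_8/E_10 = 1.5625
(Note: the Z² factors cancel in the ratio.)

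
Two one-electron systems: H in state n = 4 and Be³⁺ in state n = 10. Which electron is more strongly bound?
Be³⁺ at n = 10 (E = -2.17691 eV)

Using E_n = -13.6057 Z² / n² eV:

H (Z = 1) at n = 4:
E = -13.6057 × 1² / 4² = -13.6057 × 1 / 16 = -0.85035625 eV

Be³⁺ (Z = 4) at n = 10:
E = -13.6057 × 4² / 10² = -13.6057 × 16 / 100 = -2.17691200 eV

Since -2.17691200 eV < -0.85035625 eV,
Be³⁺ at n = 10 is more tightly bound (requires more energy to ionize).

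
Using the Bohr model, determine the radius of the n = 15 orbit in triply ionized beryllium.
2.9766 nm (or 29.7662 Å)

The Bohr radius formula is:
r_n = n² a₀ / Z

where a₀ = 0.0529177 nm is the Bohr radius.

For Be³⁺ (Z = 4) at n = 15:
r_15 = 15² × 0.0529177 nm / 4
r_15 = 225 × 0.0529177 nm / 4
r_15 = 11.90648 nm / 4
r_15 = 2.9766 nm

The electron orbits at approximately 2.9766 nm from the nucleus.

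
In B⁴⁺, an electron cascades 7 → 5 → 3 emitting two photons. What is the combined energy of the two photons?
30.85 eV

The energy levels of B⁴⁺ are E_n = -13.6057 × 5² / n² eV.

First transition (7 → 5):
ΔE₁ = |E_5 - E_7|
ΔE₁ = |-13.60570000 - (-6.94168367)| = 6.66402 eV

Second transition (5 → 3):
ΔE₂ = |E_3 - E_5|
ΔE₂ = |-37.79361111 - (-13.60570000)| = 24.18791 eV

Total energy released:
E_total = ΔE₁ + ΔE₂ = 6.66402 + 24.18791 = 30.85 eV

Note: This equals the direct transition 7 → 3: 30.85 eV ✓
Energy is conserved regardless of the path taken.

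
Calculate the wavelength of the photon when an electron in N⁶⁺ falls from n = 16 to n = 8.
158.697 nm

First, find the transition energy using E_n = -13.6057 Z² / n² eV:
E_16 = -13.6057 × 7² / 16² = -2.6042160 eV
E_8 = -13.6057 × 7² / 8² = -10.4168641 eV

Photon energy: |ΔE| = |E_8 - E_16| = 7.8126481 eV

Convert to wavelength using E = hc/λ with hc = 1239.84 eV·nm:
λ = hc/E = 1239.84 eV·nm / 7.8126481 eV
λ = 158.697 nm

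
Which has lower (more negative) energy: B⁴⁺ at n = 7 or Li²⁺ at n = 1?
Li²⁺ at n = 1 (E = -122.451 eV)

Using E_n = -13.6057 Z² / n² eV:

B⁴⁺ (Z = 5) at n = 7:
E = -13.6057 × 5² / 7² = -13.6057 × 25 / 49 = -6.941684 eV

Li²⁺ (Z = 3) at n = 1:
E = -13.6057 × 3² / 1² = -13.6057 × 9 / 1 = -122.451300 eV

Since -122.451300 eV < -6.941684 eV,
Li²⁺ at n = 1 is more tightly bound (requires more energy to ionize).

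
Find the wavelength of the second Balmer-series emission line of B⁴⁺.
19.4403 nm

The lines of a series are numbered from the longest wavelength (smallest ΔE) outward; the second line is the transition from n = n_f + 2 to n_f.
The Balmer series has all transitions ending at n_f = 2.

For B⁴⁺ (Z = 5), the second line (β-line) is the jump from n = 4 to n = 2:
E_4 = -13.6057 × 5² / 4² = -21.258906 eV
E_2 = -13.6057 × 5² / 2² = -85.035625 eV
ΔE = E_4 - E_2 = 63.776719 eV

λ = hc/E = 1239.84 eV·nm / 63.776719 eV
λ = 19.4403 nm

This is the β-line of the Balmer series in B⁴⁺.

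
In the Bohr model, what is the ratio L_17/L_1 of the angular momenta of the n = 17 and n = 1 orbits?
17.0000

In the Bohr model, L_n = nℏ, so the ratio is purely the ratio of quantum numbers:

L_17/L_1 = 17ℏ / 1ℏ = 17/1 = 17.0000

The angular momentum scales linearly with n.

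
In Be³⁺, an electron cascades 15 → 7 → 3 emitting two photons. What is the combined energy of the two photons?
23.22039 eV

The energy levels of Be³⁺ are E_n = -13.6057 × 4² / n² eV.

First transition (15 → 7):
ΔE₁ = |E_7 - E_15|
ΔE₁ = |-4.44267755102 - (-0.96751644444)| = 3.47516111 eV

Second transition (7 → 3):
ΔE₂ = |E_3 - E_7|
ΔE₂ = |-24.18791111111 - (-4.44267755102)| = 19.74523356 eV

Total energy released:
E_total = ΔE₁ + ΔE₂ = 3.47516111 + 19.74523356 = 23.22039 eV

Note: This equals the direct transition 15 → 3: 23.22039 eV ✓
Energy is conserved regardless of the path taken.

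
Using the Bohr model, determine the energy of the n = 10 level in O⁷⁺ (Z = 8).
-8.707648 eV

For hydrogen-like ions, the energy levels scale with Z²:
E_n = -13.6057 Z² / n² eV

For O⁷⁺ (Z = 8) at n = 10:
E_10 = -13.6057 × 8² / 10²
E_10 = -13.6057 × 64 / 100
E_10 = -870.7648 / 100
E_10 = -8.707648 eV

The energy is 64 times more negative than hydrogen at the same n due to the stronger nuclear charge.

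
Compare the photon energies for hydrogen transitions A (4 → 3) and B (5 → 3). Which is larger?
5 → 3

Calculate the energy for each transition:

Transition 4 → 3:
ΔE₁ = |E_3 - E_4| = |-13.6057/3² - (-13.6057/4²)|
ΔE₁ = |-1.511744444 - (-0.850356250)| = 0.661388 eV

Transition 5 → 3:
ΔE₂ = |E_3 - E_5| = |-13.6057/3² - (-13.6057/5²)|
ΔE₂ = |-1.511744444 - (-0.544228000)| = 0.967516 eV

Since 0.967516 eV > 0.661388 eV, the transition 5 → 3 emits the more energetic photon.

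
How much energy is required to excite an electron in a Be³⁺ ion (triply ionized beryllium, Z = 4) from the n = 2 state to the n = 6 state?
48.375822 eV

The energy levels of a hydrogen-like atom are E_n = -13.6057 Z² eV / n².

Energy at n = 2: E_2 = -13.6057 × 4² / 2² = -54.422800000 eV
Energy at n = 6: E_6 = -13.6057 × 4² / 6² = -6.046977778 eV

The excitation energy is the difference:
ΔE = E_6 - E_2
ΔE = -6.046977778 - (-54.422800000)
ΔE = 48.375822 eV

Since this is positive, energy must be absorbed (photon absorption).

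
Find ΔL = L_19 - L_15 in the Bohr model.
4.2183e-34 J·s (or 4ℏ)

In the Bohr model, L_n = nℏ where ℏ = 1.054572e-34 J·s.

L_19 = 19ℏ = 2.003687e-33 J·s
L_15 = 15ℏ = 1.581858e-33 J·s

ΔL = L_19 - L_15 = (19 - 15)ℏ = 4ℏ
ΔL = 4 × 1.054572e-34 J·s = 4.2183e-34 J·s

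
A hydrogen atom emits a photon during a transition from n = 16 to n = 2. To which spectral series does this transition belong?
Balmer series

The spectral series in hydrogen are named based on the final (lower) energy level:
- Lyman series: n_final = 1 (ultraviolet)
- Balmer series: n_final = 2 (visible/near-UV)
- Paschen series: n_final = 3 (infrared)
- Brackett series: n_final = 4 (infrared)
- Pfund series: n_final = 5 (far infrared)

Since this transition ends at n = 2, it belongs to the Balmer series.

For reference, this 16 → 2 line has photon energy
ΔE = 13.6057 eV × (1/2² - 1/16²) = 3.3482777344 eV,
corresponding to wavelength λ = hc/ΔE = 1239.84 eV·nm / 3.3482777344 eV = 370.291863 nm in the visible/near-UV region.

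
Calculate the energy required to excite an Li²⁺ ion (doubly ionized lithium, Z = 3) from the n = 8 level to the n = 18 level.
1.53537 eV

The energy levels of a hydrogen-like atom are E_n = -13.6057 Z² eV / n².

Energy at n = 8: E_8 = -13.6057 × 3² / 8² = -1.91330156 eV
Energy at n = 18: E_18 = -13.6057 × 3² / 18² = -0.37793611 eV

The excitation energy is the difference:
ΔE = E_18 - E_8
ΔE = -0.37793611 - (-1.91330156)
ΔE = 1.53537 eV

Since this is positive, energy must be absorbed (photon absorption).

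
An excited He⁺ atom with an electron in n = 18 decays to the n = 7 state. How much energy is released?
0.94270 eV

The energy levels are E_n = -13.6057 Z² eV / n².

Energy at n = 18: E_18 = -13.6057 × 2² / 18² = -0.16797160 eV
Energy at n = 7: E_7 = -13.6057 × 2² / 7² = -1.11066939 eV

For emission (electron falling to lower state), the photon energy is:
E_photon = E_18 - E_7 = |-0.16797160 - (-1.11066939)|
E_photon = 0.94270 eV

This energy is carried away by the emitted photon.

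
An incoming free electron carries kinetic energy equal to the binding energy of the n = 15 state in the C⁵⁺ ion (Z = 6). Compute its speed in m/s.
8.75e+05 m/s (or 0.29% of c)

The binding energy at n = 15 for C⁵⁺ is:
E_15 = -13.6057 × 6²/15² = -2.17691 eV
|E_15| = 2.17691 eV

Convert to Joules:
KE = 2.17691 eV × (1.602177 × 10⁻¹⁹ J/eV) = 3.4878e-19 J

Using KE = ½mv²:
v = √(2·KE/m_e)
v = √(2 × 3.4878e-19 J / 9.10938 × 10⁻³¹ kg)
v = 8.75e+05 m/s

This is approximately 0.29% the speed of light.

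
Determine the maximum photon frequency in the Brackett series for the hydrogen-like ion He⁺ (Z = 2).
8.22e+14 Hz

The series limit corresponds to the transition from n = ∞ to n = 4.
This is the highest energy (shortest wavelength) transition in the Brackett series.

E_∞ = 0 eV
E_4 = -13.6057 × 2² / 4² = -3.4014250 eV

Energy at series limit:
ΔE = E_∞ - E_4 = 0 - (-3.4014250) = 3.4014250 eV
E = 3.4014250 eV × (1.602177 × 10⁻¹⁹ J/eV) = 5.4497e-19 J
f = E/h = 5.4497e-19 J / (6.62607 × 10⁻³⁴ J·s) = 8.22e+14 Hz

This energy equals the ionization energy from the n = 4 state of He⁺.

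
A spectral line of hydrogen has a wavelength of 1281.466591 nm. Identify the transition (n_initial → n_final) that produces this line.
n = 5 → n = 3

First, find the photon energy from the wavelength (hc = 1239.84 eV·nm):
E = hc/λ = 1239.84 eV·nm / 1281.466591 nm = 0.96751644 eV

The energy levels of hydrogen satisfy E_n = -13.6057 / n² eV, so an emission n_i → n_f releases
ΔE = 13.6057 × (1/n_f² − 1/n_i²) eV.

Setting ΔE equal to the photon energy:
1/n_f² − 1/n_i² = 0.96751644 / 13.6057 = 0.071111111

Since 1/n_i² must be positive, we need 1/n_f² > 0.071111111, i.e. n_f ≤ 3. For each allowed n_f, solve n_i = (1/n_f² − 0.071111111)^(−1/2) and check whether it is a whole number:
  n_f = 1: 1/n_i² = 1.000000000 − 0.071111111 = 0.928888889 → n_i = 1.038  (not an integer) ✗
  n_f = 2: 1/n_i² = 0.250000000 − 0.071111111 = 0.178888889 → n_i = 2.364  (not an integer) ✗
  n_f = 3: 1/n_i² = 0.111111111 − 0.071111111 = 0.040000000 → n_i = 5.000  → integer, n_i = 5 ✓

Only n_f = 3 gives an integer upper level, n_i = 5.

The transition is from n = 5 to n = 3 (emission).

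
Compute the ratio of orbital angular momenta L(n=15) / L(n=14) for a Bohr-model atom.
1.07

In the Bohr model, L_n = nℏ, so the ratio is purely the ratio of quantum numbers:

L_15/L_14 = 15ℏ / 14ℏ = 15/14 = 1.07

The angular momentum scales linearly with n.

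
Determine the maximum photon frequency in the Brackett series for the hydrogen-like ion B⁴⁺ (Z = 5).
5.14038e+15 Hz

The series limit corresponds to the transition from n = ∞ to n = 4.
This is the highest energy (shortest wavelength) transition in the Brackett series.

E_∞ = 0 eV
E_4 = -13.6057 × 5² / 4² = -21.2589063 eV

Energy at series limit:
ΔE = E_∞ - E_4 = 0 - (-21.2589063) = 21.2589063 eV
E = 21.2589063 eV × (1.602177 × 10⁻¹⁹ J/eV) = 3.4060531e-18 J
f = E/h = 3.4060531e-18 J / (6.62607 × 10⁻³⁴ J·s) = 5.14038e+15 Hz

This energy equals the ionization energy from the n = 4 state of B⁴⁺.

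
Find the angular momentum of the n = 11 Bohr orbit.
1.1600e-33 J·s (or 11ℏ)

In the Bohr model, angular momentum is quantized:
L = nℏ

where ℏ = h/(2π) = 1.054572e-34 J·s

For n = 11:
L = 11 × 1.054572e-34 J·s
L = 1.1600e-33 J·s

This can also be written as L = 11ℏ.
The angular momentum is an integer multiple of the reduced Planck constant.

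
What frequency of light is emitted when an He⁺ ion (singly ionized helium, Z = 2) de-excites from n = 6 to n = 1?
1.2794e+16 Hz

First, find the transition energy:
E_6 = -13.6057 × 2² / 6² = -1.5117444 eV
E_1 = -13.6057 × 2² / 1² = -54.4228000 eV
|ΔE| = |E_1 - E_6| = 52.9110556 eV

Convert to Joules: E = 52.9110556 eV × (1.602177 × 10⁻¹⁹ J/eV) = 8.477288e-18 J

Using E = hf:
f = E/h = 8.477288e-18 J / (6.62607 × 10⁻³⁴ J·s)
f = 1.2794e+16 Hz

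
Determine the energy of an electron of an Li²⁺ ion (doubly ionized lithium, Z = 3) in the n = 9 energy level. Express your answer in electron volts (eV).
-1.51174 eV

The energy levels of a hydrogen-like atom are given by:
E_n = -13.6057 Z² / n² eV  (with Z = 3 for Li²⁺)

For n = 9:
E_9 = -13.6057 × 3² / 9²
E_9 = -13.6057 × 9 / 81
E_9 = -1.51174 eV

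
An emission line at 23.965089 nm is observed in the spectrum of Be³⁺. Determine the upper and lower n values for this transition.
n = 9 → n = 2

First, find the photon energy from the wavelength (hc = 1239.84 eV·nm):
E = hc/λ = 1239.84 eV·nm / 23.965089 nm = 51.735255 eV

The energy levels of Be³⁺ satisfy E_n = -13.6057 × 4² / n² eV, so an emission n_i → n_f releases
ΔE = 13.6057 × 4² × (1/n_f² − 1/n_i²) eV.

Setting ΔE equal to the photon energy:
1/n_f² − 1/n_i² = 51.735255 / (13.6057 × 4²) = 0.23765432

Since 1/n_i² must be positive, we need 1/n_f² > 0.23765432, i.e. n_f ≤ 2. For each allowed n_f, solve n_i = (1/n_f² − 0.23765432)^(−1/2) and check whether it is a whole number:
  n_f = 1: 1/n_i² = 1.00000000 − 0.23765432 = 0.76234568 → n_i = 1.145  (not an integer) ✗
  n_f = 2: 1/n_i² = 0.25000000 − 0.23765432 = 0.01234568 → n_i = 9.000  → integer, n_i = 9 ✓

Only n_f = 2 gives an integer upper level, n_i = 9.

The transition is from n = 9 to n = 2 (emission).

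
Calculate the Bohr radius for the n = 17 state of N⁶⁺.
2.1847 nm (or 21.8475 Å)

The Bohr radius formula is:
r_n = n² a₀ / Z

where a₀ = 0.0529177 nm is the Bohr radius.

For N⁶⁺ (Z = 7) at n = 17:
r_17 = 17² × 0.0529177 nm / 7
r_17 = 289 × 0.0529177 nm / 7
r_17 = 15.29322 nm / 7
r_17 = 2.1847 nm

The electron orbits at approximately 2.1847 nm from the nucleus.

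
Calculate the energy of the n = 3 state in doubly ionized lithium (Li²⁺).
-13.606 eV

For hydrogen-like ions, the energy levels scale with Z²:
E_n = -13.6057 Z² / n² eV

For Li²⁺ (Z = 3) at n = 3:
E_3 = -13.6057 × 3² / 3²
E_3 = -13.6057 × 9 / 9
E_3 = -122.4513 / 9
E_3 = -13.606 eV

The energy is 9 times more negative than hydrogen at the same n due to the stronger nuclear charge.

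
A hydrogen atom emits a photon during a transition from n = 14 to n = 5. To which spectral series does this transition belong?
Pfund series

The spectral series in hydrogen are named based on the final (lower) energy level:
- Lyman series: n_final = 1 (ultraviolet)
- Balmer series: n_final = 2 (visible/near-UV)
- Paschen series: n_final = 3 (infrared)
- Brackett series: n_final = 4 (infrared)
- Pfund series: n_final = 5 (far infrared)

Since this transition ends at n = 5, it belongs to the Pfund series.

For reference, this 14 → 5 line has photon energy
ΔE = 13.6057 eV × (1/5² - 1/14²) = 0.4748111633 eV,
corresponding to wavelength λ = hc/ΔE = 1239.84 eV·nm / 0.4748111633 eV = 2611.2276 nm in the far infrared region.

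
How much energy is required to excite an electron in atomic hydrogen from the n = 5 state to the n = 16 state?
0.491 eV

The energy levels of a hydrogen-like atom are E_n = -13.6057 eV / n².

Energy at n = 5: E_5 = -13.6057 / 5² = -0.544228 eV
Energy at n = 16: E_16 = -13.6057 / 16² = -0.053147 eV

The excitation energy is the difference:
ΔE = E_16 - E_5
ΔE = -0.053147 - (-0.544228)
ΔE = 0.491 eV

Since this is positive, energy must be absorbed (photon absorption).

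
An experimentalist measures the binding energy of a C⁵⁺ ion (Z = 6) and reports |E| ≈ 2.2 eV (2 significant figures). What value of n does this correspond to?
n = 15

The exact energy levels follow E_n = -13.6057 Z² / n² eV with Z = 6.

The measured value (-2.2 eV) is reported to only 2 significant figures, so we must test candidate n values and see which one matches to that precision.

Candidate energies:
  n = 13:  E = -13.6057 × 6² / 13² = -2.89826 eV
  n = 14:  E = -13.6057 × 6² / 14² = -2.49901 eV
  n = 15:  E = -13.6057 × 6² / 15² = -2.17691 eV  ← matches
  n = 16:  E = -13.6057 × 6² / 16² = -1.91330 eV
  n = 17:  E = -13.6057 × 6² / 17² = -1.69483 eV

Checking against the measurement of -2.2 eV (2 sig figs), only n = 15 agrees:
E_15 = -2.17691 eV, which rounds to -2.2 eV ✓

Therefore n = 15.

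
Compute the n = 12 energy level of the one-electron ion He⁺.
-0.377936 eV

For hydrogen-like ions, the energy levels scale with Z²:
E_n = -13.6057 Z² / n² eV

For He⁺ (Z = 2) at n = 12:
E_12 = -13.6057 × 2² / 12²
E_12 = -13.6057 × 4 / 144
E_12 = -54.4228 / 144
E_12 = -0.377936 eV

The energy is 4 times more negative than hydrogen at the same n due to the stronger nuclear charge.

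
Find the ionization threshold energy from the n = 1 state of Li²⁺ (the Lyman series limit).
122.451 eV

The series limit corresponds to the transition from n = ∞ to n = 1.
This is the highest energy (shortest wavelength) transition in the Lyman series.

E_∞ = 0 eV
E_1 = -13.6057 × 3² / 1² = -122.451 eV

Energy at series limit:
ΔE = E_∞ - E_1 = 0 - (-122.451) = 122.451 eV

This energy equals the ionization energy from the n = 1 state of Li²⁺.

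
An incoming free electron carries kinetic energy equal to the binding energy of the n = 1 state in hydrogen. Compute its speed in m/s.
2.1877e+06 m/s (or 0.72974% of c)

The binding energy at n = 1 for hydrogen is:
E_1 = -13.6057/1² = -13.6057000 eV
|E_1| = 13.6057000 eV

Convert to Joules:
KE = 13.6057000 eV × (1.602177 × 10⁻¹⁹ J/eV) = 2.179874e-18 J

Using KE = ½mv²:
v = √(2·KE/m_e)
v = √(2 × 2.179874e-18 J / 9.10938 × 10⁻³¹ kg)
v = 2.1877e+06 m/s

This is approximately 0.72974% the speed of light.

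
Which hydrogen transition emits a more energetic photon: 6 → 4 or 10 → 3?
10 → 3

Calculate the energy for each transition:

Transition 6 → 4:
ΔE₁ = |E_4 - E_6| = |-13.6057/4² - (-13.6057/6²)|
ΔE₁ = |-0.850356250000 - (-0.377936111111)| = 0.472420139 eV

Transition 10 → 3:
ΔE₂ = |E_3 - E_10| = |-13.6057/3² - (-13.6057/10²)|
ΔE₂ = |-1.511744444444 - (-0.136057000000)| = 1.375687444 eV

Since 1.375687444 eV > 0.472420139 eV, the transition 10 → 3 emits the more energetic photon.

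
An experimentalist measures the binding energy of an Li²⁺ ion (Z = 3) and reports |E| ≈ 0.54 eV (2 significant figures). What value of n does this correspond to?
n = 15

The exact energy levels follow E_n = -13.6057 Z² / n² eV with Z = 3.

The measured value (-0.54 eV) is reported to only 2 significant figures, so we must test candidate n values and see which one matches to that precision.

Candidate energies:
  n = 13:  E = -13.6057 × 3² / 13² = -0.72456 eV
  n = 14:  E = -13.6057 × 3² / 14² = -0.62475 eV
  n = 15:  E = -13.6057 × 3² / 15² = -0.54423 eV  ← matches
  n = 16:  E = -13.6057 × 3² / 16² = -0.47833 eV
  n = 17:  E = -13.6057 × 3² / 17² = -0.42371 eV

Checking against the measurement of -0.54 eV (2 sig figs), only n = 15 agrees:
E_15 = -0.54423 eV, which rounds to -0.54 eV ✓

Therefore n = 15.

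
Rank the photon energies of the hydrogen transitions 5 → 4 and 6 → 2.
6 → 2

Calculate the energy for each transition:

Transition 5 → 4:
ΔE₁ = |E_4 - E_5| = |-13.6057/4² - (-13.6057/5²)|
ΔE₁ = |-0.85035625 - (-0.54422800)| = 0.30613 eV

Transition 6 → 2:
ΔE₂ = |E_2 - E_6| = |-13.6057/2² - (-13.6057/6²)|
ΔE₂ = |-3.40142500 - (-0.37793611)| = 3.02349 eV

Since 3.02349 eV > 0.30613 eV, the transition 6 → 2 emits the more energetic photon.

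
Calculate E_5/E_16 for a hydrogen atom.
10.240000

Using E_n = -13.6057 Z² / n² eV with Z = 1:

E_5 = -13.6057 / 5² = -13.6057 / 25 = -0.544228000000 eV
E_16 = -13.6057 / 16² = -13.6057 / 256 = -0.053147265625 eV

The ratio is:
E_5/E_16 = (-0.544228000000) / (-0.053147265625)
E_5/E_16 = (-13.6057/25) / (-13.6057/256)
E_5/E_16 = 256/25
E_5/E_16 = 10.240000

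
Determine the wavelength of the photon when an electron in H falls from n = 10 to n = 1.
92.046983 nm

First, find the transition energy using E_n = -13.6057 / n² eV:
E_10 = -13.6057 / 10² = -0.13605700 eV
E_1 = -13.6057 / 1² = -13.60570000 eV

Photon energy: |ΔE| = |E_1 - E_10| = 13.46964300 eV

Convert to wavelength using E = hc/λ with hc = 1239.84 eV·nm:
λ = hc/E = 1239.84 eV·nm / 13.46964300 eV
λ = 92.046983 nm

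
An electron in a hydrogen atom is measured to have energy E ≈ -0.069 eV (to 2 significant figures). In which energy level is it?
n = 14

The exact energy levels follow E_n = -13.6057 eV / n².

The measured value (-0.069 eV) is reported to only 2 significant figures, so we must test candidate n values and see which one matches to that precision.

Candidate energies:
  n = 12:  E = -13.6057/12² = -0.09448 eV
  n = 13:  E = -13.6057/13² = -0.08051 eV
  n = 14:  E = -13.6057/14² = -0.06942 eV  ← matches
  n = 15:  E = -13.6057/15² = -0.06047 eV
  n = 16:  E = -13.6057/16² = -0.05315 eV

Checking against the measurement of -0.069 eV (2 sig figs), only n = 14 agrees:
E_14 = -0.06942 eV, which rounds to -0.069 eV ✓

Therefore n = 14.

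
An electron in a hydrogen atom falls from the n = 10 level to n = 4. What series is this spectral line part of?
Brackett series

The spectral series in hydrogen are named based on the final (lower) energy level:
- Lyman series: n_final = 1 (ultraviolet)
- Balmer series: n_final = 2 (visible/near-UV)
- Paschen series: n_final = 3 (infrared)
- Brackett series: n_final = 4 (infrared)
- Pfund series: n_final = 5 (far infrared)

Since this transition ends at n = 4, it belongs to the Brackett series.

For reference, this 10 → 4 line has photon energy
ΔE = 13.6057 eV × (1/4² - 1/10²) = 0.71429925000 eV,
corresponding to wavelength λ = hc/ΔE = 1239.84 eV·nm / 0.71429925000 eV = 1735.74311 nm in the infrared region.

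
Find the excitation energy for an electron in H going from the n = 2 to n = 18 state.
3.36 eV

The energy levels of a hydrogen-like atom are E_n = -13.6057 eV / n².

Energy at n = 2: E_2 = -13.6057 / 2² = -3.40143 eV
Energy at n = 18: E_18 = -13.6057 / 18² = -0.04199 eV

The excitation energy is the difference:
ΔE = E_18 - E_2
ΔE = -0.04199 - (-3.40143)
ΔE = 3.36 eV

Since this is positive, energy must be absorbed (photon absorption).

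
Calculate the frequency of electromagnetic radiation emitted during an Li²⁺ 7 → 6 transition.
2.1820e+14 Hz

First, find the transition energy:
E_7 = -13.6057 × 3² / 7² = -2.49900612 eV
E_6 = -13.6057 × 3² / 6² = -3.40142500 eV
|ΔE| = |E_6 - E_7| = 0.90241888 eV

Convert to Joules: E = 0.90241888 eV × (1.602177 × 10⁻¹⁹ J/eV) = 1.445835e-19 J

Using E = hf:
f = E/h = 1.445835e-19 J / (6.62607 × 10⁻³⁴ J·s)
f = 2.1820e+14 Hz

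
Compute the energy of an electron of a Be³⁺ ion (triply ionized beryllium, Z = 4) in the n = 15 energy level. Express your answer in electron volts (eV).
-0.97 eV

The energy levels of a hydrogen-like atom are given by:
E_n = -13.6057 Z² / n² eV  (with Z = 4 for Be³⁺)

For n = 15:
E_15 = -13.6057 × 4² / 15²
E_15 = -13.6057 × 16 / 225
E_15 = -0.97 eV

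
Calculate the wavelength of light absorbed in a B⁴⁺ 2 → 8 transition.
15.55 nm

First, find the transition energy using E_n = -13.6057 Z² / n² eV:
E_2 = -13.6057 × 5² / 2² = -85.0356 eV
E_8 = -13.6057 × 5² / 8² = -5.3147 eV

Photon energy: |ΔE| = |E_8 - E_2| = 79.7209 eV

Convert to wavelength using E = hc/λ with hc = 1239.84 eV·nm:
λ = hc/E = 1239.84 eV·nm / 79.7209 eV
λ = 15.55 nm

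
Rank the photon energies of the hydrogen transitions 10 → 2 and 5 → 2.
10 → 2

Calculate the energy for each transition:

Transition 10 → 2:
ΔE₁ = |E_2 - E_10| = |-13.6057/2² - (-13.6057/10²)|
ΔE₁ = |-3.4014250000 - (-0.1360570000)| = 3.2653680 eV

Transition 5 → 2:
ΔE₂ = |E_2 - E_5| = |-13.6057/2² - (-13.6057/5²)|
ΔE₂ = |-3.4014250000 - (-0.5442280000)| = 2.8571970 eV

Since 3.2653680 eV > 2.8571970 eV, the transition 10 → 2 emits the more energetic photon.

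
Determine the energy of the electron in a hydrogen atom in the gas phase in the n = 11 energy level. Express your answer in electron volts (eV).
-0.11244 eV

The energy levels of a hydrogen-like atom are given by:
E_n = -13.6057 eV / n²

For n = 11:
E_11 = -13.6057 eV / 11²
E_11 = -13.6057 eV / 121
E_11 = -0.11244 eV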